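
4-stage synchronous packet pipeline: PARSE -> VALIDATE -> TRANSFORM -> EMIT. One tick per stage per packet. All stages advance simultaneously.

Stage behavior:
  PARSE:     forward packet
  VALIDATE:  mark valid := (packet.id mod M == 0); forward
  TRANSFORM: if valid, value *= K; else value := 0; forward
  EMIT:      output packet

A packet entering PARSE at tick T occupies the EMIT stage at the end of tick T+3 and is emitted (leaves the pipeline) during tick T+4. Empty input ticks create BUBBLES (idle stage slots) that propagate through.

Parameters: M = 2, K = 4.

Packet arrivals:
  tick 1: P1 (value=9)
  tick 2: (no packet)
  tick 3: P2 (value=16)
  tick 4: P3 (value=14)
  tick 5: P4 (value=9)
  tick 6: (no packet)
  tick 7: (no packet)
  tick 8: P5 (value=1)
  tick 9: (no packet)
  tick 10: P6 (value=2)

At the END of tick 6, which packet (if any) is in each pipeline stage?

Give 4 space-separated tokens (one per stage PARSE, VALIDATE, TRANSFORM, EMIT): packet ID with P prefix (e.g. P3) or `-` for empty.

Answer: - P4 P3 P2

Derivation:
Tick 1: [PARSE:P1(v=9,ok=F), VALIDATE:-, TRANSFORM:-, EMIT:-] out:-; in:P1
Tick 2: [PARSE:-, VALIDATE:P1(v=9,ok=F), TRANSFORM:-, EMIT:-] out:-; in:-
Tick 3: [PARSE:P2(v=16,ok=F), VALIDATE:-, TRANSFORM:P1(v=0,ok=F), EMIT:-] out:-; in:P2
Tick 4: [PARSE:P3(v=14,ok=F), VALIDATE:P2(v=16,ok=T), TRANSFORM:-, EMIT:P1(v=0,ok=F)] out:-; in:P3
Tick 5: [PARSE:P4(v=9,ok=F), VALIDATE:P3(v=14,ok=F), TRANSFORM:P2(v=64,ok=T), EMIT:-] out:P1(v=0); in:P4
Tick 6: [PARSE:-, VALIDATE:P4(v=9,ok=T), TRANSFORM:P3(v=0,ok=F), EMIT:P2(v=64,ok=T)] out:-; in:-
At end of tick 6: ['-', 'P4', 'P3', 'P2']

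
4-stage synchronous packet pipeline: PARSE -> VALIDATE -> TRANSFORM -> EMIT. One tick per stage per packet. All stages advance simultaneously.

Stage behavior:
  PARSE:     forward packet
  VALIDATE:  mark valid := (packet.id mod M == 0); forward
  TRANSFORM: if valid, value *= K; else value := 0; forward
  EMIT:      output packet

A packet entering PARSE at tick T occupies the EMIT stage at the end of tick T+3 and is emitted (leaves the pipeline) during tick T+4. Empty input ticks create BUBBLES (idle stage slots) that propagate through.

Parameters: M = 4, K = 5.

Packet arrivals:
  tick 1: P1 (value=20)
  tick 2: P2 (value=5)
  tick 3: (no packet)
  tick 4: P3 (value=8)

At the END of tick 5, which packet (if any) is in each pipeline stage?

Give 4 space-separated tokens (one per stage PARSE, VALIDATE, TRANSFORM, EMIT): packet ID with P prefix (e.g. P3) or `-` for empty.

Answer: - P3 - P2

Derivation:
Tick 1: [PARSE:P1(v=20,ok=F), VALIDATE:-, TRANSFORM:-, EMIT:-] out:-; in:P1
Tick 2: [PARSE:P2(v=5,ok=F), VALIDATE:P1(v=20,ok=F), TRANSFORM:-, EMIT:-] out:-; in:P2
Tick 3: [PARSE:-, VALIDATE:P2(v=5,ok=F), TRANSFORM:P1(v=0,ok=F), EMIT:-] out:-; in:-
Tick 4: [PARSE:P3(v=8,ok=F), VALIDATE:-, TRANSFORM:P2(v=0,ok=F), EMIT:P1(v=0,ok=F)] out:-; in:P3
Tick 5: [PARSE:-, VALIDATE:P3(v=8,ok=F), TRANSFORM:-, EMIT:P2(v=0,ok=F)] out:P1(v=0); in:-
At end of tick 5: ['-', 'P3', '-', 'P2']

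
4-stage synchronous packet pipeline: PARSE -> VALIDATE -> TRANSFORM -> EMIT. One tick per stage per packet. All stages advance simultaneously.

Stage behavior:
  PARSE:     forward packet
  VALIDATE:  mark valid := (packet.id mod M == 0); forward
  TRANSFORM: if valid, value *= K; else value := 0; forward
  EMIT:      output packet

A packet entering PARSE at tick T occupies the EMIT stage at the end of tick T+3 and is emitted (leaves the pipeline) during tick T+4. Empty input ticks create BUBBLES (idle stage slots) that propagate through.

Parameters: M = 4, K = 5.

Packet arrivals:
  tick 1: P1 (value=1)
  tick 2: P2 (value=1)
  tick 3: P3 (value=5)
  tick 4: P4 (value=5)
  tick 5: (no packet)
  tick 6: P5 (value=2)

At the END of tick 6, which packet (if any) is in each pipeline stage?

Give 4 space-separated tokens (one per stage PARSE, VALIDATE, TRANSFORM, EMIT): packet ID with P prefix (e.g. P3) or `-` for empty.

Tick 1: [PARSE:P1(v=1,ok=F), VALIDATE:-, TRANSFORM:-, EMIT:-] out:-; in:P1
Tick 2: [PARSE:P2(v=1,ok=F), VALIDATE:P1(v=1,ok=F), TRANSFORM:-, EMIT:-] out:-; in:P2
Tick 3: [PARSE:P3(v=5,ok=F), VALIDATE:P2(v=1,ok=F), TRANSFORM:P1(v=0,ok=F), EMIT:-] out:-; in:P3
Tick 4: [PARSE:P4(v=5,ok=F), VALIDATE:P3(v=5,ok=F), TRANSFORM:P2(v=0,ok=F), EMIT:P1(v=0,ok=F)] out:-; in:P4
Tick 5: [PARSE:-, VALIDATE:P4(v=5,ok=T), TRANSFORM:P3(v=0,ok=F), EMIT:P2(v=0,ok=F)] out:P1(v=0); in:-
Tick 6: [PARSE:P5(v=2,ok=F), VALIDATE:-, TRANSFORM:P4(v=25,ok=T), EMIT:P3(v=0,ok=F)] out:P2(v=0); in:P5
At end of tick 6: ['P5', '-', 'P4', 'P3']

Answer: P5 - P4 P3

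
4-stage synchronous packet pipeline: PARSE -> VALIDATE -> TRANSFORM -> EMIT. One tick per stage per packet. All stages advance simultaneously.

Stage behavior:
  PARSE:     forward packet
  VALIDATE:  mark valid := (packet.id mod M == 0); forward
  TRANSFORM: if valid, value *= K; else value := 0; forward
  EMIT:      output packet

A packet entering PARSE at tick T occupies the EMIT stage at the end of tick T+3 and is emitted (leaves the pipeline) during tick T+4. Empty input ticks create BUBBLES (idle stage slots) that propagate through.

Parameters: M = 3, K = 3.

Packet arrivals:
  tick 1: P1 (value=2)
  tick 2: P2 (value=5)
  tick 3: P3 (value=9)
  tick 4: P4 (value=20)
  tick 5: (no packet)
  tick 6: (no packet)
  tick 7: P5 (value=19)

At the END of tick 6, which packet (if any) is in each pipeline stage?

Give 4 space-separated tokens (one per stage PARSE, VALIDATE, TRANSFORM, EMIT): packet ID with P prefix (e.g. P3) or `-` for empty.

Answer: - - P4 P3

Derivation:
Tick 1: [PARSE:P1(v=2,ok=F), VALIDATE:-, TRANSFORM:-, EMIT:-] out:-; in:P1
Tick 2: [PARSE:P2(v=5,ok=F), VALIDATE:P1(v=2,ok=F), TRANSFORM:-, EMIT:-] out:-; in:P2
Tick 3: [PARSE:P3(v=9,ok=F), VALIDATE:P2(v=5,ok=F), TRANSFORM:P1(v=0,ok=F), EMIT:-] out:-; in:P3
Tick 4: [PARSE:P4(v=20,ok=F), VALIDATE:P3(v=9,ok=T), TRANSFORM:P2(v=0,ok=F), EMIT:P1(v=0,ok=F)] out:-; in:P4
Tick 5: [PARSE:-, VALIDATE:P4(v=20,ok=F), TRANSFORM:P3(v=27,ok=T), EMIT:P2(v=0,ok=F)] out:P1(v=0); in:-
Tick 6: [PARSE:-, VALIDATE:-, TRANSFORM:P4(v=0,ok=F), EMIT:P3(v=27,ok=T)] out:P2(v=0); in:-
At end of tick 6: ['-', '-', 'P4', 'P3']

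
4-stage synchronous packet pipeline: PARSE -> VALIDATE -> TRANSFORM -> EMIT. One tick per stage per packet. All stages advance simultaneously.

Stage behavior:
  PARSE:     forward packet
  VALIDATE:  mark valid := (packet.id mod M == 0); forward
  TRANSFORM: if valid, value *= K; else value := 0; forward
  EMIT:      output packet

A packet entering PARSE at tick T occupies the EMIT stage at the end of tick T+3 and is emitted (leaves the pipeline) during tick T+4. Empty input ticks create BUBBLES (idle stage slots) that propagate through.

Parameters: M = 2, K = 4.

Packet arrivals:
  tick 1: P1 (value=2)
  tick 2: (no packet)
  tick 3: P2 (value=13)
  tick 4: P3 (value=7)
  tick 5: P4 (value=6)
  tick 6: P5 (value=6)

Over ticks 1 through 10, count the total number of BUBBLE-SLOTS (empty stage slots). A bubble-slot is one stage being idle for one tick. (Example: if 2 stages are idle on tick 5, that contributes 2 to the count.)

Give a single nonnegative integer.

Tick 1: [PARSE:P1(v=2,ok=F), VALIDATE:-, TRANSFORM:-, EMIT:-] out:-; bubbles=3
Tick 2: [PARSE:-, VALIDATE:P1(v=2,ok=F), TRANSFORM:-, EMIT:-] out:-; bubbles=3
Tick 3: [PARSE:P2(v=13,ok=F), VALIDATE:-, TRANSFORM:P1(v=0,ok=F), EMIT:-] out:-; bubbles=2
Tick 4: [PARSE:P3(v=7,ok=F), VALIDATE:P2(v=13,ok=T), TRANSFORM:-, EMIT:P1(v=0,ok=F)] out:-; bubbles=1
Tick 5: [PARSE:P4(v=6,ok=F), VALIDATE:P3(v=7,ok=F), TRANSFORM:P2(v=52,ok=T), EMIT:-] out:P1(v=0); bubbles=1
Tick 6: [PARSE:P5(v=6,ok=F), VALIDATE:P4(v=6,ok=T), TRANSFORM:P3(v=0,ok=F), EMIT:P2(v=52,ok=T)] out:-; bubbles=0
Tick 7: [PARSE:-, VALIDATE:P5(v=6,ok=F), TRANSFORM:P4(v=24,ok=T), EMIT:P3(v=0,ok=F)] out:P2(v=52); bubbles=1
Tick 8: [PARSE:-, VALIDATE:-, TRANSFORM:P5(v=0,ok=F), EMIT:P4(v=24,ok=T)] out:P3(v=0); bubbles=2
Tick 9: [PARSE:-, VALIDATE:-, TRANSFORM:-, EMIT:P5(v=0,ok=F)] out:P4(v=24); bubbles=3
Tick 10: [PARSE:-, VALIDATE:-, TRANSFORM:-, EMIT:-] out:P5(v=0); bubbles=4
Total bubble-slots: 20

Answer: 20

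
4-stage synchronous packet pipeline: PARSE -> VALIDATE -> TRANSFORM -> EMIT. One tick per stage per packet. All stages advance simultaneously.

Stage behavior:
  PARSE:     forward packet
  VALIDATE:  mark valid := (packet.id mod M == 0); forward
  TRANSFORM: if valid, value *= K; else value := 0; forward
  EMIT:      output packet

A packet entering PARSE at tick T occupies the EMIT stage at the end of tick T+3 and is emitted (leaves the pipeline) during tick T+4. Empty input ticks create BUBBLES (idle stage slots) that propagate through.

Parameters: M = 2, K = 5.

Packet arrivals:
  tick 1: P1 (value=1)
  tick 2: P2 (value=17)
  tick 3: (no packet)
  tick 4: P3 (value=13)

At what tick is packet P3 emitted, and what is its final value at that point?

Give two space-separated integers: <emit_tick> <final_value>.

Tick 1: [PARSE:P1(v=1,ok=F), VALIDATE:-, TRANSFORM:-, EMIT:-] out:-; in:P1
Tick 2: [PARSE:P2(v=17,ok=F), VALIDATE:P1(v=1,ok=F), TRANSFORM:-, EMIT:-] out:-; in:P2
Tick 3: [PARSE:-, VALIDATE:P2(v=17,ok=T), TRANSFORM:P1(v=0,ok=F), EMIT:-] out:-; in:-
Tick 4: [PARSE:P3(v=13,ok=F), VALIDATE:-, TRANSFORM:P2(v=85,ok=T), EMIT:P1(v=0,ok=F)] out:-; in:P3
Tick 5: [PARSE:-, VALIDATE:P3(v=13,ok=F), TRANSFORM:-, EMIT:P2(v=85,ok=T)] out:P1(v=0); in:-
Tick 6: [PARSE:-, VALIDATE:-, TRANSFORM:P3(v=0,ok=F), EMIT:-] out:P2(v=85); in:-
Tick 7: [PARSE:-, VALIDATE:-, TRANSFORM:-, EMIT:P3(v=0,ok=F)] out:-; in:-
Tick 8: [PARSE:-, VALIDATE:-, TRANSFORM:-, EMIT:-] out:P3(v=0); in:-
P3: arrives tick 4, valid=False (id=3, id%2=1), emit tick 8, final value 0

Answer: 8 0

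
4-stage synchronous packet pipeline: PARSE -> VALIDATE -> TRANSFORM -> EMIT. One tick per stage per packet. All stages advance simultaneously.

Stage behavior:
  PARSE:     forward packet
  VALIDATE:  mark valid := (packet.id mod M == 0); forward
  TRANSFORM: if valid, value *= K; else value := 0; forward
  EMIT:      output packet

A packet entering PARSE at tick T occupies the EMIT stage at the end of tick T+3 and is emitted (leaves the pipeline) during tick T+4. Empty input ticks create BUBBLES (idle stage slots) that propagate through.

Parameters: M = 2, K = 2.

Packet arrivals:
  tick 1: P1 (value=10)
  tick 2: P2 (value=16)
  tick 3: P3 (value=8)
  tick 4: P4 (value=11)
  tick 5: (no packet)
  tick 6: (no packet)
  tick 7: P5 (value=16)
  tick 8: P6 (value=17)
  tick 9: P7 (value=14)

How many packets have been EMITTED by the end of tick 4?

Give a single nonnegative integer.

Tick 1: [PARSE:P1(v=10,ok=F), VALIDATE:-, TRANSFORM:-, EMIT:-] out:-; in:P1
Tick 2: [PARSE:P2(v=16,ok=F), VALIDATE:P1(v=10,ok=F), TRANSFORM:-, EMIT:-] out:-; in:P2
Tick 3: [PARSE:P3(v=8,ok=F), VALIDATE:P2(v=16,ok=T), TRANSFORM:P1(v=0,ok=F), EMIT:-] out:-; in:P3
Tick 4: [PARSE:P4(v=11,ok=F), VALIDATE:P3(v=8,ok=F), TRANSFORM:P2(v=32,ok=T), EMIT:P1(v=0,ok=F)] out:-; in:P4
Emitted by tick 4: []

Answer: 0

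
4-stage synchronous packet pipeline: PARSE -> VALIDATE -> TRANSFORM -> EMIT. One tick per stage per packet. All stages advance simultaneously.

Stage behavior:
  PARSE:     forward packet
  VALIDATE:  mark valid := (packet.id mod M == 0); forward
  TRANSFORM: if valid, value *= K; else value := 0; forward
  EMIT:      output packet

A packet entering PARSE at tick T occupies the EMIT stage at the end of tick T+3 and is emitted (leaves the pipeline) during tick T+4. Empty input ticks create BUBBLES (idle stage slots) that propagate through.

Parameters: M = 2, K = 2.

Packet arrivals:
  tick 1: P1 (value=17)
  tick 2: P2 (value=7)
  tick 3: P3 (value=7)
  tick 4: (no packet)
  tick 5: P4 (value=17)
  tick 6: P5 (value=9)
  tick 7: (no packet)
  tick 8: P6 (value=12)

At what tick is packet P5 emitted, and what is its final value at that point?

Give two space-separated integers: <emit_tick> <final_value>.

Answer: 10 0

Derivation:
Tick 1: [PARSE:P1(v=17,ok=F), VALIDATE:-, TRANSFORM:-, EMIT:-] out:-; in:P1
Tick 2: [PARSE:P2(v=7,ok=F), VALIDATE:P1(v=17,ok=F), TRANSFORM:-, EMIT:-] out:-; in:P2
Tick 3: [PARSE:P3(v=7,ok=F), VALIDATE:P2(v=7,ok=T), TRANSFORM:P1(v=0,ok=F), EMIT:-] out:-; in:P3
Tick 4: [PARSE:-, VALIDATE:P3(v=7,ok=F), TRANSFORM:P2(v=14,ok=T), EMIT:P1(v=0,ok=F)] out:-; in:-
Tick 5: [PARSE:P4(v=17,ok=F), VALIDATE:-, TRANSFORM:P3(v=0,ok=F), EMIT:P2(v=14,ok=T)] out:P1(v=0); in:P4
Tick 6: [PARSE:P5(v=9,ok=F), VALIDATE:P4(v=17,ok=T), TRANSFORM:-, EMIT:P3(v=0,ok=F)] out:P2(v=14); in:P5
Tick 7: [PARSE:-, VALIDATE:P5(v=9,ok=F), TRANSFORM:P4(v=34,ok=T), EMIT:-] out:P3(v=0); in:-
Tick 8: [PARSE:P6(v=12,ok=F), VALIDATE:-, TRANSFORM:P5(v=0,ok=F), EMIT:P4(v=34,ok=T)] out:-; in:P6
Tick 9: [PARSE:-, VALIDATE:P6(v=12,ok=T), TRANSFORM:-, EMIT:P5(v=0,ok=F)] out:P4(v=34); in:-
Tick 10: [PARSE:-, VALIDATE:-, TRANSFORM:P6(v=24,ok=T), EMIT:-] out:P5(v=0); in:-
Tick 11: [PARSE:-, VALIDATE:-, TRANSFORM:-, EMIT:P6(v=24,ok=T)] out:-; in:-
Tick 12: [PARSE:-, VALIDATE:-, TRANSFORM:-, EMIT:-] out:P6(v=24); in:-
P5: arrives tick 6, valid=False (id=5, id%2=1), emit tick 10, final value 0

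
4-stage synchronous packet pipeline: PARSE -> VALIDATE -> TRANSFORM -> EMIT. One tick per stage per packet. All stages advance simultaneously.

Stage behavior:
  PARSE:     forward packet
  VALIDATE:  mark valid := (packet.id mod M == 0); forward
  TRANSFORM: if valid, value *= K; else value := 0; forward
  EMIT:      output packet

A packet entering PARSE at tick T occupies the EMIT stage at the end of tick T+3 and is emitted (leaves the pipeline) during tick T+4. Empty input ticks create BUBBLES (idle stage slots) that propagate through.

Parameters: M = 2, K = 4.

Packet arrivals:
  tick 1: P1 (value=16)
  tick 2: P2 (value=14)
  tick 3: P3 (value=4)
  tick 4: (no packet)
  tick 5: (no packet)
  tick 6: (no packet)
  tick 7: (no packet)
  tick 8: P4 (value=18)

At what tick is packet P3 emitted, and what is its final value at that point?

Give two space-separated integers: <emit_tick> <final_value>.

Tick 1: [PARSE:P1(v=16,ok=F), VALIDATE:-, TRANSFORM:-, EMIT:-] out:-; in:P1
Tick 2: [PARSE:P2(v=14,ok=F), VALIDATE:P1(v=16,ok=F), TRANSFORM:-, EMIT:-] out:-; in:P2
Tick 3: [PARSE:P3(v=4,ok=F), VALIDATE:P2(v=14,ok=T), TRANSFORM:P1(v=0,ok=F), EMIT:-] out:-; in:P3
Tick 4: [PARSE:-, VALIDATE:P3(v=4,ok=F), TRANSFORM:P2(v=56,ok=T), EMIT:P1(v=0,ok=F)] out:-; in:-
Tick 5: [PARSE:-, VALIDATE:-, TRANSFORM:P3(v=0,ok=F), EMIT:P2(v=56,ok=T)] out:P1(v=0); in:-
Tick 6: [PARSE:-, VALIDATE:-, TRANSFORM:-, EMIT:P3(v=0,ok=F)] out:P2(v=56); in:-
Tick 7: [PARSE:-, VALIDATE:-, TRANSFORM:-, EMIT:-] out:P3(v=0); in:-
Tick 8: [PARSE:P4(v=18,ok=F), VALIDATE:-, TRANSFORM:-, EMIT:-] out:-; in:P4
Tick 9: [PARSE:-, VALIDATE:P4(v=18,ok=T), TRANSFORM:-, EMIT:-] out:-; in:-
Tick 10: [PARSE:-, VALIDATE:-, TRANSFORM:P4(v=72,ok=T), EMIT:-] out:-; in:-
Tick 11: [PARSE:-, VALIDATE:-, TRANSFORM:-, EMIT:P4(v=72,ok=T)] out:-; in:-
Tick 12: [PARSE:-, VALIDATE:-, TRANSFORM:-, EMIT:-] out:P4(v=72); in:-
P3: arrives tick 3, valid=False (id=3, id%2=1), emit tick 7, final value 0

Answer: 7 0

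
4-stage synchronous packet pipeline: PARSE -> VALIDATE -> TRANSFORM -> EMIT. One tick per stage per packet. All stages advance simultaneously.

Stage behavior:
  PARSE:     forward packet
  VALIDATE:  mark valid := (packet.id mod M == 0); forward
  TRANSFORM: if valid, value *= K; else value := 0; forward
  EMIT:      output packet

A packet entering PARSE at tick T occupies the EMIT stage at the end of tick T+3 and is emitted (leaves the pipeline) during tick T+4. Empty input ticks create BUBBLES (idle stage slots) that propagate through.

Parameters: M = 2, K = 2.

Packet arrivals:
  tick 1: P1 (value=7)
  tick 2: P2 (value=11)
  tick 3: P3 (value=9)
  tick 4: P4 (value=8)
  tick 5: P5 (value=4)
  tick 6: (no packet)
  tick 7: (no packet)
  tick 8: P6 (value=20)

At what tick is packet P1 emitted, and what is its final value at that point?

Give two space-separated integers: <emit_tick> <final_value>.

Tick 1: [PARSE:P1(v=7,ok=F), VALIDATE:-, TRANSFORM:-, EMIT:-] out:-; in:P1
Tick 2: [PARSE:P2(v=11,ok=F), VALIDATE:P1(v=7,ok=F), TRANSFORM:-, EMIT:-] out:-; in:P2
Tick 3: [PARSE:P3(v=9,ok=F), VALIDATE:P2(v=11,ok=T), TRANSFORM:P1(v=0,ok=F), EMIT:-] out:-; in:P3
Tick 4: [PARSE:P4(v=8,ok=F), VALIDATE:P3(v=9,ok=F), TRANSFORM:P2(v=22,ok=T), EMIT:P1(v=0,ok=F)] out:-; in:P4
Tick 5: [PARSE:P5(v=4,ok=F), VALIDATE:P4(v=8,ok=T), TRANSFORM:P3(v=0,ok=F), EMIT:P2(v=22,ok=T)] out:P1(v=0); in:P5
Tick 6: [PARSE:-, VALIDATE:P5(v=4,ok=F), TRANSFORM:P4(v=16,ok=T), EMIT:P3(v=0,ok=F)] out:P2(v=22); in:-
Tick 7: [PARSE:-, VALIDATE:-, TRANSFORM:P5(v=0,ok=F), EMIT:P4(v=16,ok=T)] out:P3(v=0); in:-
Tick 8: [PARSE:P6(v=20,ok=F), VALIDATE:-, TRANSFORM:-, EMIT:P5(v=0,ok=F)] out:P4(v=16); in:P6
Tick 9: [PARSE:-, VALIDATE:P6(v=20,ok=T), TRANSFORM:-, EMIT:-] out:P5(v=0); in:-
Tick 10: [PARSE:-, VALIDATE:-, TRANSFORM:P6(v=40,ok=T), EMIT:-] out:-; in:-
Tick 11: [PARSE:-, VALIDATE:-, TRANSFORM:-, EMIT:P6(v=40,ok=T)] out:-; in:-
Tick 12: [PARSE:-, VALIDATE:-, TRANSFORM:-, EMIT:-] out:P6(v=40); in:-
P1: arrives tick 1, valid=False (id=1, id%2=1), emit tick 5, final value 0

Answer: 5 0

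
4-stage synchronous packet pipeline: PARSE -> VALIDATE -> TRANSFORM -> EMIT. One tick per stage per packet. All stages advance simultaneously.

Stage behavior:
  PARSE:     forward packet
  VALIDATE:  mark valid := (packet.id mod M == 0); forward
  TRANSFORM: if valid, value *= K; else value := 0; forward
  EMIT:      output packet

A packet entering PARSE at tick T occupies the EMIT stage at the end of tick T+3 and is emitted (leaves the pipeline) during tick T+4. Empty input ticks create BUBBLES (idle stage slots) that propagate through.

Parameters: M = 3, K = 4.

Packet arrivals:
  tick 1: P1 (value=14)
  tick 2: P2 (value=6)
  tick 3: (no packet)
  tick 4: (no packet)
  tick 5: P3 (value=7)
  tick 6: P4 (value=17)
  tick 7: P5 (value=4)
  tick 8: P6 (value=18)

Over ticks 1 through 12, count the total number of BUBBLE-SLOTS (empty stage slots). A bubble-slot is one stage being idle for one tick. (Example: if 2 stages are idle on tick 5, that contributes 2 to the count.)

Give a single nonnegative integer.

Answer: 24

Derivation:
Tick 1: [PARSE:P1(v=14,ok=F), VALIDATE:-, TRANSFORM:-, EMIT:-] out:-; bubbles=3
Tick 2: [PARSE:P2(v=6,ok=F), VALIDATE:P1(v=14,ok=F), TRANSFORM:-, EMIT:-] out:-; bubbles=2
Tick 3: [PARSE:-, VALIDATE:P2(v=6,ok=F), TRANSFORM:P1(v=0,ok=F), EMIT:-] out:-; bubbles=2
Tick 4: [PARSE:-, VALIDATE:-, TRANSFORM:P2(v=0,ok=F), EMIT:P1(v=0,ok=F)] out:-; bubbles=2
Tick 5: [PARSE:P3(v=7,ok=F), VALIDATE:-, TRANSFORM:-, EMIT:P2(v=0,ok=F)] out:P1(v=0); bubbles=2
Tick 6: [PARSE:P4(v=17,ok=F), VALIDATE:P3(v=7,ok=T), TRANSFORM:-, EMIT:-] out:P2(v=0); bubbles=2
Tick 7: [PARSE:P5(v=4,ok=F), VALIDATE:P4(v=17,ok=F), TRANSFORM:P3(v=28,ok=T), EMIT:-] out:-; bubbles=1
Tick 8: [PARSE:P6(v=18,ok=F), VALIDATE:P5(v=4,ok=F), TRANSFORM:P4(v=0,ok=F), EMIT:P3(v=28,ok=T)] out:-; bubbles=0
Tick 9: [PARSE:-, VALIDATE:P6(v=18,ok=T), TRANSFORM:P5(v=0,ok=F), EMIT:P4(v=0,ok=F)] out:P3(v=28); bubbles=1
Tick 10: [PARSE:-, VALIDATE:-, TRANSFORM:P6(v=72,ok=T), EMIT:P5(v=0,ok=F)] out:P4(v=0); bubbles=2
Tick 11: [PARSE:-, VALIDATE:-, TRANSFORM:-, EMIT:P6(v=72,ok=T)] out:P5(v=0); bubbles=3
Tick 12: [PARSE:-, VALIDATE:-, TRANSFORM:-, EMIT:-] out:P6(v=72); bubbles=4
Total bubble-slots: 24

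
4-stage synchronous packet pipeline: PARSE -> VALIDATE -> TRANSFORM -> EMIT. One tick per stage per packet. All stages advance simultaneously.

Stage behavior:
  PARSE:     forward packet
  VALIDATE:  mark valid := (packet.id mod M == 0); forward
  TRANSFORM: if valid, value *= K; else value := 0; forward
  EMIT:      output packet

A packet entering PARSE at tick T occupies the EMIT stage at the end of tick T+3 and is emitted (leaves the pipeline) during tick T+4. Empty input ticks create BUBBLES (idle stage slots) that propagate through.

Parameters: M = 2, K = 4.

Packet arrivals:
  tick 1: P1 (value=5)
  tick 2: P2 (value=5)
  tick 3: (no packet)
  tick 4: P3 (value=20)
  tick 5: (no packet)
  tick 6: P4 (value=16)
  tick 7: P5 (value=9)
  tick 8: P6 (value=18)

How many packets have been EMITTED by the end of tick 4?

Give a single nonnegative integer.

Answer: 0

Derivation:
Tick 1: [PARSE:P1(v=5,ok=F), VALIDATE:-, TRANSFORM:-, EMIT:-] out:-; in:P1
Tick 2: [PARSE:P2(v=5,ok=F), VALIDATE:P1(v=5,ok=F), TRANSFORM:-, EMIT:-] out:-; in:P2
Tick 3: [PARSE:-, VALIDATE:P2(v=5,ok=T), TRANSFORM:P1(v=0,ok=F), EMIT:-] out:-; in:-
Tick 4: [PARSE:P3(v=20,ok=F), VALIDATE:-, TRANSFORM:P2(v=20,ok=T), EMIT:P1(v=0,ok=F)] out:-; in:P3
Emitted by tick 4: []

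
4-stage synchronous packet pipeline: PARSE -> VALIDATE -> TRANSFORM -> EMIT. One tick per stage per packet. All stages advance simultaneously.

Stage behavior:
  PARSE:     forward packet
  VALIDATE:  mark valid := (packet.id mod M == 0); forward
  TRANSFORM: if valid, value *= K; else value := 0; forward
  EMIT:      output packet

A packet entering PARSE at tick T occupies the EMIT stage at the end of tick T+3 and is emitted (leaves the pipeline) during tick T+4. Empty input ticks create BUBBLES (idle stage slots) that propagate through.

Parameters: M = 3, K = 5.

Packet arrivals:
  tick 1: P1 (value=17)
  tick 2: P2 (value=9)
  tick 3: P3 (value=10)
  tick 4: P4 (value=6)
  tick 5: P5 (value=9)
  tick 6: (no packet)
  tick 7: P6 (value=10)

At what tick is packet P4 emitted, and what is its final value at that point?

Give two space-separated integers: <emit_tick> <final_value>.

Tick 1: [PARSE:P1(v=17,ok=F), VALIDATE:-, TRANSFORM:-, EMIT:-] out:-; in:P1
Tick 2: [PARSE:P2(v=9,ok=F), VALIDATE:P1(v=17,ok=F), TRANSFORM:-, EMIT:-] out:-; in:P2
Tick 3: [PARSE:P3(v=10,ok=F), VALIDATE:P2(v=9,ok=F), TRANSFORM:P1(v=0,ok=F), EMIT:-] out:-; in:P3
Tick 4: [PARSE:P4(v=6,ok=F), VALIDATE:P3(v=10,ok=T), TRANSFORM:P2(v=0,ok=F), EMIT:P1(v=0,ok=F)] out:-; in:P4
Tick 5: [PARSE:P5(v=9,ok=F), VALIDATE:P4(v=6,ok=F), TRANSFORM:P3(v=50,ok=T), EMIT:P2(v=0,ok=F)] out:P1(v=0); in:P5
Tick 6: [PARSE:-, VALIDATE:P5(v=9,ok=F), TRANSFORM:P4(v=0,ok=F), EMIT:P3(v=50,ok=T)] out:P2(v=0); in:-
Tick 7: [PARSE:P6(v=10,ok=F), VALIDATE:-, TRANSFORM:P5(v=0,ok=F), EMIT:P4(v=0,ok=F)] out:P3(v=50); in:P6
Tick 8: [PARSE:-, VALIDATE:P6(v=10,ok=T), TRANSFORM:-, EMIT:P5(v=0,ok=F)] out:P4(v=0); in:-
Tick 9: [PARSE:-, VALIDATE:-, TRANSFORM:P6(v=50,ok=T), EMIT:-] out:P5(v=0); in:-
Tick 10: [PARSE:-, VALIDATE:-, TRANSFORM:-, EMIT:P6(v=50,ok=T)] out:-; in:-
Tick 11: [PARSE:-, VALIDATE:-, TRANSFORM:-, EMIT:-] out:P6(v=50); in:-
P4: arrives tick 4, valid=False (id=4, id%3=1), emit tick 8, final value 0

Answer: 8 0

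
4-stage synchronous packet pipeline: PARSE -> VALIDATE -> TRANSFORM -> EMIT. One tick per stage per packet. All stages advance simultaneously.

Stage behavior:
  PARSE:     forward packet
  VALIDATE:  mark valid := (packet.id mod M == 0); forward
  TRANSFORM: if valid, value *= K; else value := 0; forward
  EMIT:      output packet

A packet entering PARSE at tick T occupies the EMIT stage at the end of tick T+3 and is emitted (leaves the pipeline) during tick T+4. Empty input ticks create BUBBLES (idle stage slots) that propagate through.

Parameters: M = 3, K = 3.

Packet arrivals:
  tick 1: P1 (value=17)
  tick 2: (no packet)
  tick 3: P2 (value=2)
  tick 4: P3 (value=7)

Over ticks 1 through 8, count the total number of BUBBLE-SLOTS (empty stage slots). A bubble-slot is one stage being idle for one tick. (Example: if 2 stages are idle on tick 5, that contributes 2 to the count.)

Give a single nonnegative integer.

Tick 1: [PARSE:P1(v=17,ok=F), VALIDATE:-, TRANSFORM:-, EMIT:-] out:-; bubbles=3
Tick 2: [PARSE:-, VALIDATE:P1(v=17,ok=F), TRANSFORM:-, EMIT:-] out:-; bubbles=3
Tick 3: [PARSE:P2(v=2,ok=F), VALIDATE:-, TRANSFORM:P1(v=0,ok=F), EMIT:-] out:-; bubbles=2
Tick 4: [PARSE:P3(v=7,ok=F), VALIDATE:P2(v=2,ok=F), TRANSFORM:-, EMIT:P1(v=0,ok=F)] out:-; bubbles=1
Tick 5: [PARSE:-, VALIDATE:P3(v=7,ok=T), TRANSFORM:P2(v=0,ok=F), EMIT:-] out:P1(v=0); bubbles=2
Tick 6: [PARSE:-, VALIDATE:-, TRANSFORM:P3(v=21,ok=T), EMIT:P2(v=0,ok=F)] out:-; bubbles=2
Tick 7: [PARSE:-, VALIDATE:-, TRANSFORM:-, EMIT:P3(v=21,ok=T)] out:P2(v=0); bubbles=3
Tick 8: [PARSE:-, VALIDATE:-, TRANSFORM:-, EMIT:-] out:P3(v=21); bubbles=4
Total bubble-slots: 20

Answer: 20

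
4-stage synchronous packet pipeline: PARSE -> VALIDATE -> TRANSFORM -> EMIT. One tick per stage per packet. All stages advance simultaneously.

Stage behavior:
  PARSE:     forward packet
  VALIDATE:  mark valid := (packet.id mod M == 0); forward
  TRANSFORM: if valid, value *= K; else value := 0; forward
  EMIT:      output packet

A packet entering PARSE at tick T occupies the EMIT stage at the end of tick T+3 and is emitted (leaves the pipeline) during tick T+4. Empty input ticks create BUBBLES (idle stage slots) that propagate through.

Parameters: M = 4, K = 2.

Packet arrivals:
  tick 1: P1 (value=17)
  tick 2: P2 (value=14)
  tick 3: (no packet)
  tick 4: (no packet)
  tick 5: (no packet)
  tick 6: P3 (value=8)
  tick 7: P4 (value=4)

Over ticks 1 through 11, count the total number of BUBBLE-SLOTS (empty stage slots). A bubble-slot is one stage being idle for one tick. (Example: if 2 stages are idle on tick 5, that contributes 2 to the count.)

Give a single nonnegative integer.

Answer: 28

Derivation:
Tick 1: [PARSE:P1(v=17,ok=F), VALIDATE:-, TRANSFORM:-, EMIT:-] out:-; bubbles=3
Tick 2: [PARSE:P2(v=14,ok=F), VALIDATE:P1(v=17,ok=F), TRANSFORM:-, EMIT:-] out:-; bubbles=2
Tick 3: [PARSE:-, VALIDATE:P2(v=14,ok=F), TRANSFORM:P1(v=0,ok=F), EMIT:-] out:-; bubbles=2
Tick 4: [PARSE:-, VALIDATE:-, TRANSFORM:P2(v=0,ok=F), EMIT:P1(v=0,ok=F)] out:-; bubbles=2
Tick 5: [PARSE:-, VALIDATE:-, TRANSFORM:-, EMIT:P2(v=0,ok=F)] out:P1(v=0); bubbles=3
Tick 6: [PARSE:P3(v=8,ok=F), VALIDATE:-, TRANSFORM:-, EMIT:-] out:P2(v=0); bubbles=3
Tick 7: [PARSE:P4(v=4,ok=F), VALIDATE:P3(v=8,ok=F), TRANSFORM:-, EMIT:-] out:-; bubbles=2
Tick 8: [PARSE:-, VALIDATE:P4(v=4,ok=T), TRANSFORM:P3(v=0,ok=F), EMIT:-] out:-; bubbles=2
Tick 9: [PARSE:-, VALIDATE:-, TRANSFORM:P4(v=8,ok=T), EMIT:P3(v=0,ok=F)] out:-; bubbles=2
Tick 10: [PARSE:-, VALIDATE:-, TRANSFORM:-, EMIT:P4(v=8,ok=T)] out:P3(v=0); bubbles=3
Tick 11: [PARSE:-, VALIDATE:-, TRANSFORM:-, EMIT:-] out:P4(v=8); bubbles=4
Total bubble-slots: 28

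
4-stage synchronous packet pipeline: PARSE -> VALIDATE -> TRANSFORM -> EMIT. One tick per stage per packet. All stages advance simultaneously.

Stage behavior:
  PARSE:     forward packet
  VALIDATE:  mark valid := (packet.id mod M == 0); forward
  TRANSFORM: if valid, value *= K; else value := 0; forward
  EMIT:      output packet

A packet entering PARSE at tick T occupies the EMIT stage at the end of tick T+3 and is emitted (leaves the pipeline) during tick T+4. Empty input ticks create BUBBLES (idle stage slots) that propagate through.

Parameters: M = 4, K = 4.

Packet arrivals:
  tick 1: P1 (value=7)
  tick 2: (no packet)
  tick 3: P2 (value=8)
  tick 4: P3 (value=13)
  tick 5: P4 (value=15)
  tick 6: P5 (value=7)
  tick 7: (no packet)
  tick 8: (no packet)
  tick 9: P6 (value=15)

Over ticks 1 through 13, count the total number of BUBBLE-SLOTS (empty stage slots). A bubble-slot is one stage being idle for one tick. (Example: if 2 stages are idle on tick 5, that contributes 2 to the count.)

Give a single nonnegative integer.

Answer: 28

Derivation:
Tick 1: [PARSE:P1(v=7,ok=F), VALIDATE:-, TRANSFORM:-, EMIT:-] out:-; bubbles=3
Tick 2: [PARSE:-, VALIDATE:P1(v=7,ok=F), TRANSFORM:-, EMIT:-] out:-; bubbles=3
Tick 3: [PARSE:P2(v=8,ok=F), VALIDATE:-, TRANSFORM:P1(v=0,ok=F), EMIT:-] out:-; bubbles=2
Tick 4: [PARSE:P3(v=13,ok=F), VALIDATE:P2(v=8,ok=F), TRANSFORM:-, EMIT:P1(v=0,ok=F)] out:-; bubbles=1
Tick 5: [PARSE:P4(v=15,ok=F), VALIDATE:P3(v=13,ok=F), TRANSFORM:P2(v=0,ok=F), EMIT:-] out:P1(v=0); bubbles=1
Tick 6: [PARSE:P5(v=7,ok=F), VALIDATE:P4(v=15,ok=T), TRANSFORM:P3(v=0,ok=F), EMIT:P2(v=0,ok=F)] out:-; bubbles=0
Tick 7: [PARSE:-, VALIDATE:P5(v=7,ok=F), TRANSFORM:P4(v=60,ok=T), EMIT:P3(v=0,ok=F)] out:P2(v=0); bubbles=1
Tick 8: [PARSE:-, VALIDATE:-, TRANSFORM:P5(v=0,ok=F), EMIT:P4(v=60,ok=T)] out:P3(v=0); bubbles=2
Tick 9: [PARSE:P6(v=15,ok=F), VALIDATE:-, TRANSFORM:-, EMIT:P5(v=0,ok=F)] out:P4(v=60); bubbles=2
Tick 10: [PARSE:-, VALIDATE:P6(v=15,ok=F), TRANSFORM:-, EMIT:-] out:P5(v=0); bubbles=3
Tick 11: [PARSE:-, VALIDATE:-, TRANSFORM:P6(v=0,ok=F), EMIT:-] out:-; bubbles=3
Tick 12: [PARSE:-, VALIDATE:-, TRANSFORM:-, EMIT:P6(v=0,ok=F)] out:-; bubbles=3
Tick 13: [PARSE:-, VALIDATE:-, TRANSFORM:-, EMIT:-] out:P6(v=0); bubbles=4
Total bubble-slots: 28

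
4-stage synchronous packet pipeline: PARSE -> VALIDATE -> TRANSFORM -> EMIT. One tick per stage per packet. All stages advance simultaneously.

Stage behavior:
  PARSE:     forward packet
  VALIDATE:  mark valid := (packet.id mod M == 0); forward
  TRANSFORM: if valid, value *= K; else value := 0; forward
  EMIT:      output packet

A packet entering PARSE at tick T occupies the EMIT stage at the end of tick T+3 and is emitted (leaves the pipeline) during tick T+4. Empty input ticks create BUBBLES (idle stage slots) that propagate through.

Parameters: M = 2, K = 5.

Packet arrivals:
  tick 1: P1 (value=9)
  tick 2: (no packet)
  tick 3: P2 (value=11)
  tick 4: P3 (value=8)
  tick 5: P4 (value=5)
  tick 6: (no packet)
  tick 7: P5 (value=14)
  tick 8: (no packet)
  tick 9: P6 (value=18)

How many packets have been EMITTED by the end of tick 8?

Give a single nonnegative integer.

Tick 1: [PARSE:P1(v=9,ok=F), VALIDATE:-, TRANSFORM:-, EMIT:-] out:-; in:P1
Tick 2: [PARSE:-, VALIDATE:P1(v=9,ok=F), TRANSFORM:-, EMIT:-] out:-; in:-
Tick 3: [PARSE:P2(v=11,ok=F), VALIDATE:-, TRANSFORM:P1(v=0,ok=F), EMIT:-] out:-; in:P2
Tick 4: [PARSE:P3(v=8,ok=F), VALIDATE:P2(v=11,ok=T), TRANSFORM:-, EMIT:P1(v=0,ok=F)] out:-; in:P3
Tick 5: [PARSE:P4(v=5,ok=F), VALIDATE:P3(v=8,ok=F), TRANSFORM:P2(v=55,ok=T), EMIT:-] out:P1(v=0); in:P4
Tick 6: [PARSE:-, VALIDATE:P4(v=5,ok=T), TRANSFORM:P3(v=0,ok=F), EMIT:P2(v=55,ok=T)] out:-; in:-
Tick 7: [PARSE:P5(v=14,ok=F), VALIDATE:-, TRANSFORM:P4(v=25,ok=T), EMIT:P3(v=0,ok=F)] out:P2(v=55); in:P5
Tick 8: [PARSE:-, VALIDATE:P5(v=14,ok=F), TRANSFORM:-, EMIT:P4(v=25,ok=T)] out:P3(v=0); in:-
Emitted by tick 8: ['P1', 'P2', 'P3']

Answer: 3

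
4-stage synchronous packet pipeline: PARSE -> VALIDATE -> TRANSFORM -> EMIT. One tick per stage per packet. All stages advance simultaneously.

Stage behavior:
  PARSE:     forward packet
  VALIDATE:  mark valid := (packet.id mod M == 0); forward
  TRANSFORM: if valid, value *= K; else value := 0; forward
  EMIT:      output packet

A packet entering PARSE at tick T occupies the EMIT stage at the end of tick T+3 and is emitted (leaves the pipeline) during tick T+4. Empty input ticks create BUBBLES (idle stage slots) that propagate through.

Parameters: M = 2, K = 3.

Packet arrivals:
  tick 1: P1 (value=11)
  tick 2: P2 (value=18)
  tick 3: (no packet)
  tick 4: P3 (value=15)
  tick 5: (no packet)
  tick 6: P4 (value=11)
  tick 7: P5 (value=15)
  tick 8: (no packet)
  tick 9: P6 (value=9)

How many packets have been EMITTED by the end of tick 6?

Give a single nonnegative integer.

Tick 1: [PARSE:P1(v=11,ok=F), VALIDATE:-, TRANSFORM:-, EMIT:-] out:-; in:P1
Tick 2: [PARSE:P2(v=18,ok=F), VALIDATE:P1(v=11,ok=F), TRANSFORM:-, EMIT:-] out:-; in:P2
Tick 3: [PARSE:-, VALIDATE:P2(v=18,ok=T), TRANSFORM:P1(v=0,ok=F), EMIT:-] out:-; in:-
Tick 4: [PARSE:P3(v=15,ok=F), VALIDATE:-, TRANSFORM:P2(v=54,ok=T), EMIT:P1(v=0,ok=F)] out:-; in:P3
Tick 5: [PARSE:-, VALIDATE:P3(v=15,ok=F), TRANSFORM:-, EMIT:P2(v=54,ok=T)] out:P1(v=0); in:-
Tick 6: [PARSE:P4(v=11,ok=F), VALIDATE:-, TRANSFORM:P3(v=0,ok=F), EMIT:-] out:P2(v=54); in:P4
Emitted by tick 6: ['P1', 'P2']

Answer: 2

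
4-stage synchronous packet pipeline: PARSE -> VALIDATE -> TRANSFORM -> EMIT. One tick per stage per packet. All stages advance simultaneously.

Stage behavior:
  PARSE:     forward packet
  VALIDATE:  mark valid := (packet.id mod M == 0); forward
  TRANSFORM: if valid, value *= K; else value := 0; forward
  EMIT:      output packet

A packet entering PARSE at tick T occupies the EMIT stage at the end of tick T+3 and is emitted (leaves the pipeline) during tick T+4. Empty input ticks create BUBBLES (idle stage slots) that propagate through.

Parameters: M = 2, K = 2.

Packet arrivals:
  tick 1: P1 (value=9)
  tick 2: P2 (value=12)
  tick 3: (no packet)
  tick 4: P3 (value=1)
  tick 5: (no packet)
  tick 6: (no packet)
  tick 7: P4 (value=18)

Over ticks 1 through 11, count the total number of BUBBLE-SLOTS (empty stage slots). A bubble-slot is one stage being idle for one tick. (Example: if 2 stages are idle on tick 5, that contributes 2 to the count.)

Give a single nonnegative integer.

Tick 1: [PARSE:P1(v=9,ok=F), VALIDATE:-, TRANSFORM:-, EMIT:-] out:-; bubbles=3
Tick 2: [PARSE:P2(v=12,ok=F), VALIDATE:P1(v=9,ok=F), TRANSFORM:-, EMIT:-] out:-; bubbles=2
Tick 3: [PARSE:-, VALIDATE:P2(v=12,ok=T), TRANSFORM:P1(v=0,ok=F), EMIT:-] out:-; bubbles=2
Tick 4: [PARSE:P3(v=1,ok=F), VALIDATE:-, TRANSFORM:P2(v=24,ok=T), EMIT:P1(v=0,ok=F)] out:-; bubbles=1
Tick 5: [PARSE:-, VALIDATE:P3(v=1,ok=F), TRANSFORM:-, EMIT:P2(v=24,ok=T)] out:P1(v=0); bubbles=2
Tick 6: [PARSE:-, VALIDATE:-, TRANSFORM:P3(v=0,ok=F), EMIT:-] out:P2(v=24); bubbles=3
Tick 7: [PARSE:P4(v=18,ok=F), VALIDATE:-, TRANSFORM:-, EMIT:P3(v=0,ok=F)] out:-; bubbles=2
Tick 8: [PARSE:-, VALIDATE:P4(v=18,ok=T), TRANSFORM:-, EMIT:-] out:P3(v=0); bubbles=3
Tick 9: [PARSE:-, VALIDATE:-, TRANSFORM:P4(v=36,ok=T), EMIT:-] out:-; bubbles=3
Tick 10: [PARSE:-, VALIDATE:-, TRANSFORM:-, EMIT:P4(v=36,ok=T)] out:-; bubbles=3
Tick 11: [PARSE:-, VALIDATE:-, TRANSFORM:-, EMIT:-] out:P4(v=36); bubbles=4
Total bubble-slots: 28

Answer: 28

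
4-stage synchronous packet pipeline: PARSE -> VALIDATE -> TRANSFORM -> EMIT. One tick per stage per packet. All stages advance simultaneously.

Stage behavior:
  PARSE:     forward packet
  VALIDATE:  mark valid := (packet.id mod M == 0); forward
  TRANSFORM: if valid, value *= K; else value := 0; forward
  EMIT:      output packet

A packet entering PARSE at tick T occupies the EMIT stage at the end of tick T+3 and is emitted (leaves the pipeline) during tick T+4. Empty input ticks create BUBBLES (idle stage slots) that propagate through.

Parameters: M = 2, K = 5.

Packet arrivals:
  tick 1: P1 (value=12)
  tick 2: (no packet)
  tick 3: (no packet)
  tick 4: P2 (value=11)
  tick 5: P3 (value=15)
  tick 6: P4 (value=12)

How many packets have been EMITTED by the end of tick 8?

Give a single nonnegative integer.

Answer: 2

Derivation:
Tick 1: [PARSE:P1(v=12,ok=F), VALIDATE:-, TRANSFORM:-, EMIT:-] out:-; in:P1
Tick 2: [PARSE:-, VALIDATE:P1(v=12,ok=F), TRANSFORM:-, EMIT:-] out:-; in:-
Tick 3: [PARSE:-, VALIDATE:-, TRANSFORM:P1(v=0,ok=F), EMIT:-] out:-; in:-
Tick 4: [PARSE:P2(v=11,ok=F), VALIDATE:-, TRANSFORM:-, EMIT:P1(v=0,ok=F)] out:-; in:P2
Tick 5: [PARSE:P3(v=15,ok=F), VALIDATE:P2(v=11,ok=T), TRANSFORM:-, EMIT:-] out:P1(v=0); in:P3
Tick 6: [PARSE:P4(v=12,ok=F), VALIDATE:P3(v=15,ok=F), TRANSFORM:P2(v=55,ok=T), EMIT:-] out:-; in:P4
Tick 7: [PARSE:-, VALIDATE:P4(v=12,ok=T), TRANSFORM:P3(v=0,ok=F), EMIT:P2(v=55,ok=T)] out:-; in:-
Tick 8: [PARSE:-, VALIDATE:-, TRANSFORM:P4(v=60,ok=T), EMIT:P3(v=0,ok=F)] out:P2(v=55); in:-
Emitted by tick 8: ['P1', 'P2']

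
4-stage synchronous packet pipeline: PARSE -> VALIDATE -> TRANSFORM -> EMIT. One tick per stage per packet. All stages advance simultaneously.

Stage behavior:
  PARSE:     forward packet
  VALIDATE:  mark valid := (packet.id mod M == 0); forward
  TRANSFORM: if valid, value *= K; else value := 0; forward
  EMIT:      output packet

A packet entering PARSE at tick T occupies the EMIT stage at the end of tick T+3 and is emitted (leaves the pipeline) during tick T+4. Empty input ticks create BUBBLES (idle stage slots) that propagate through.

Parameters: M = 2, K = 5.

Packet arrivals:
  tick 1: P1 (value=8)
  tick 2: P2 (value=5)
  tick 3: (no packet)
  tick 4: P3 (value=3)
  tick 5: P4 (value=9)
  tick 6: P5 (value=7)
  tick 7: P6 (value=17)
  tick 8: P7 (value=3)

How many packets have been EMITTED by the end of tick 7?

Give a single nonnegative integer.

Tick 1: [PARSE:P1(v=8,ok=F), VALIDATE:-, TRANSFORM:-, EMIT:-] out:-; in:P1
Tick 2: [PARSE:P2(v=5,ok=F), VALIDATE:P1(v=8,ok=F), TRANSFORM:-, EMIT:-] out:-; in:P2
Tick 3: [PARSE:-, VALIDATE:P2(v=5,ok=T), TRANSFORM:P1(v=0,ok=F), EMIT:-] out:-; in:-
Tick 4: [PARSE:P3(v=3,ok=F), VALIDATE:-, TRANSFORM:P2(v=25,ok=T), EMIT:P1(v=0,ok=F)] out:-; in:P3
Tick 5: [PARSE:P4(v=9,ok=F), VALIDATE:P3(v=3,ok=F), TRANSFORM:-, EMIT:P2(v=25,ok=T)] out:P1(v=0); in:P4
Tick 6: [PARSE:P5(v=7,ok=F), VALIDATE:P4(v=9,ok=T), TRANSFORM:P3(v=0,ok=F), EMIT:-] out:P2(v=25); in:P5
Tick 7: [PARSE:P6(v=17,ok=F), VALIDATE:P5(v=7,ok=F), TRANSFORM:P4(v=45,ok=T), EMIT:P3(v=0,ok=F)] out:-; in:P6
Emitted by tick 7: ['P1', 'P2']

Answer: 2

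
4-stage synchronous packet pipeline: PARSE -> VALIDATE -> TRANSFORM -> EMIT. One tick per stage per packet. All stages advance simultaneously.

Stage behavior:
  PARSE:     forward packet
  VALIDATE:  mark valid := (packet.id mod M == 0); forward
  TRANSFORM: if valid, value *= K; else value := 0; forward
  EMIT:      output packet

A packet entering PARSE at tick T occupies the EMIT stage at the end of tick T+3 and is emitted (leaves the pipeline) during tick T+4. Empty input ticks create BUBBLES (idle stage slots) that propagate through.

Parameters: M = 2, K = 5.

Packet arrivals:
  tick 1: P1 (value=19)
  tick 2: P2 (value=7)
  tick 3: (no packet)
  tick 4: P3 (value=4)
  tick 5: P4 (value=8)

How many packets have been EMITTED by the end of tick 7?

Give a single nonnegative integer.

Answer: 2

Derivation:
Tick 1: [PARSE:P1(v=19,ok=F), VALIDATE:-, TRANSFORM:-, EMIT:-] out:-; in:P1
Tick 2: [PARSE:P2(v=7,ok=F), VALIDATE:P1(v=19,ok=F), TRANSFORM:-, EMIT:-] out:-; in:P2
Tick 3: [PARSE:-, VALIDATE:P2(v=7,ok=T), TRANSFORM:P1(v=0,ok=F), EMIT:-] out:-; in:-
Tick 4: [PARSE:P3(v=4,ok=F), VALIDATE:-, TRANSFORM:P2(v=35,ok=T), EMIT:P1(v=0,ok=F)] out:-; in:P3
Tick 5: [PARSE:P4(v=8,ok=F), VALIDATE:P3(v=4,ok=F), TRANSFORM:-, EMIT:P2(v=35,ok=T)] out:P1(v=0); in:P4
Tick 6: [PARSE:-, VALIDATE:P4(v=8,ok=T), TRANSFORM:P3(v=0,ok=F), EMIT:-] out:P2(v=35); in:-
Tick 7: [PARSE:-, VALIDATE:-, TRANSFORM:P4(v=40,ok=T), EMIT:P3(v=0,ok=F)] out:-; in:-
Emitted by tick 7: ['P1', 'P2']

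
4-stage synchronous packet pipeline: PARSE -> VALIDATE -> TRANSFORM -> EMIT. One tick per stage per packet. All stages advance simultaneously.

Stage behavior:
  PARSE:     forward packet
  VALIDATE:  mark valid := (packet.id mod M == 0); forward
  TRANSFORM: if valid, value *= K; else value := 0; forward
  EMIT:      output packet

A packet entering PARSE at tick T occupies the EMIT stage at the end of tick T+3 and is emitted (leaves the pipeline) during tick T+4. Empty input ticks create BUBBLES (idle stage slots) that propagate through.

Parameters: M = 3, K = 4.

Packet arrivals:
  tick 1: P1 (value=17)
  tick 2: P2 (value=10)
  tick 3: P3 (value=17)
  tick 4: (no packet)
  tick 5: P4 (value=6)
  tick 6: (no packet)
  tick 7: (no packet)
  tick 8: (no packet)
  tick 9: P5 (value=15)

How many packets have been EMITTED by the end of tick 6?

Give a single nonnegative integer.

Tick 1: [PARSE:P1(v=17,ok=F), VALIDATE:-, TRANSFORM:-, EMIT:-] out:-; in:P1
Tick 2: [PARSE:P2(v=10,ok=F), VALIDATE:P1(v=17,ok=F), TRANSFORM:-, EMIT:-] out:-; in:P2
Tick 3: [PARSE:P3(v=17,ok=F), VALIDATE:P2(v=10,ok=F), TRANSFORM:P1(v=0,ok=F), EMIT:-] out:-; in:P3
Tick 4: [PARSE:-, VALIDATE:P3(v=17,ok=T), TRANSFORM:P2(v=0,ok=F), EMIT:P1(v=0,ok=F)] out:-; in:-
Tick 5: [PARSE:P4(v=6,ok=F), VALIDATE:-, TRANSFORM:P3(v=68,ok=T), EMIT:P2(v=0,ok=F)] out:P1(v=0); in:P4
Tick 6: [PARSE:-, VALIDATE:P4(v=6,ok=F), TRANSFORM:-, EMIT:P3(v=68,ok=T)] out:P2(v=0); in:-
Emitted by tick 6: ['P1', 'P2']

Answer: 2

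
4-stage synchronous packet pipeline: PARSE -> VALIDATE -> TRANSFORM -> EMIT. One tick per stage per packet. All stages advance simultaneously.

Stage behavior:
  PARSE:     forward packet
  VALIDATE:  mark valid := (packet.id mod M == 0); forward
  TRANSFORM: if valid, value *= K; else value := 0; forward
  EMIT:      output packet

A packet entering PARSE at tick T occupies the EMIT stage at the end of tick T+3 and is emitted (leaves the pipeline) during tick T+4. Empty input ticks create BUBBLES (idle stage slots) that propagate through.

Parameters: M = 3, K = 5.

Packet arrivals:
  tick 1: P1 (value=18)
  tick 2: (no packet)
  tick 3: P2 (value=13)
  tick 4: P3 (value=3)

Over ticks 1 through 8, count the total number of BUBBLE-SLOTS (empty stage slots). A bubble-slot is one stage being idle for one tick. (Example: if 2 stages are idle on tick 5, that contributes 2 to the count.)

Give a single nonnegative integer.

Tick 1: [PARSE:P1(v=18,ok=F), VALIDATE:-, TRANSFORM:-, EMIT:-] out:-; bubbles=3
Tick 2: [PARSE:-, VALIDATE:P1(v=18,ok=F), TRANSFORM:-, EMIT:-] out:-; bubbles=3
Tick 3: [PARSE:P2(v=13,ok=F), VALIDATE:-, TRANSFORM:P1(v=0,ok=F), EMIT:-] out:-; bubbles=2
Tick 4: [PARSE:P3(v=3,ok=F), VALIDATE:P2(v=13,ok=F), TRANSFORM:-, EMIT:P1(v=0,ok=F)] out:-; bubbles=1
Tick 5: [PARSE:-, VALIDATE:P3(v=3,ok=T), TRANSFORM:P2(v=0,ok=F), EMIT:-] out:P1(v=0); bubbles=2
Tick 6: [PARSE:-, VALIDATE:-, TRANSFORM:P3(v=15,ok=T), EMIT:P2(v=0,ok=F)] out:-; bubbles=2
Tick 7: [PARSE:-, VALIDATE:-, TRANSFORM:-, EMIT:P3(v=15,ok=T)] out:P2(v=0); bubbles=3
Tick 8: [PARSE:-, VALIDATE:-, TRANSFORM:-, EMIT:-] out:P3(v=15); bubbles=4
Total bubble-slots: 20

Answer: 20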